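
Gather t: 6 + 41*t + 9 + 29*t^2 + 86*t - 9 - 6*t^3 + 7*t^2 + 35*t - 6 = -6*t^3 + 36*t^2 + 162*t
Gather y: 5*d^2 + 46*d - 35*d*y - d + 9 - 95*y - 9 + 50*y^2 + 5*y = 5*d^2 + 45*d + 50*y^2 + y*(-35*d - 90)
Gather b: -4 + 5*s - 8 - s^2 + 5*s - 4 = -s^2 + 10*s - 16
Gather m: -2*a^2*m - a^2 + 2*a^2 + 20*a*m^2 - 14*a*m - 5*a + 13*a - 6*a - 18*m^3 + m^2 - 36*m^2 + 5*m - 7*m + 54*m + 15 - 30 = a^2 + 2*a - 18*m^3 + m^2*(20*a - 35) + m*(-2*a^2 - 14*a + 52) - 15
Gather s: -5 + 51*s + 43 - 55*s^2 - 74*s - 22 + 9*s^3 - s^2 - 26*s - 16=9*s^3 - 56*s^2 - 49*s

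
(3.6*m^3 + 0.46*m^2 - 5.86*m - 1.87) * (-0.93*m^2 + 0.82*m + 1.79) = -3.348*m^5 + 2.5242*m^4 + 12.271*m^3 - 2.2427*m^2 - 12.0228*m - 3.3473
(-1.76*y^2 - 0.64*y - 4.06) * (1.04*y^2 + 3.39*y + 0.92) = -1.8304*y^4 - 6.632*y^3 - 8.0112*y^2 - 14.3522*y - 3.7352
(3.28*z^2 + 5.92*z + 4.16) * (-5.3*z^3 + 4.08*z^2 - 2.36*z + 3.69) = -17.384*z^5 - 17.9936*z^4 - 5.6352*z^3 + 15.1048*z^2 + 12.0272*z + 15.3504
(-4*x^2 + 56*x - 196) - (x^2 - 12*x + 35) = -5*x^2 + 68*x - 231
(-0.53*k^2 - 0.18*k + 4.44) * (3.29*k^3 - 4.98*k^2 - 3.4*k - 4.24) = -1.7437*k^5 + 2.0472*k^4 + 17.306*k^3 - 19.252*k^2 - 14.3328*k - 18.8256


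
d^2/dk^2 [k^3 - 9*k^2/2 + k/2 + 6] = 6*k - 9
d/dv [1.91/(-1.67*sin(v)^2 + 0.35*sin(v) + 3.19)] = (6.3794*sin(v) - 0.6685)*cos(v)/(-1.67*sin(v)^2 + 0.35*sin(v) + 3.19)^2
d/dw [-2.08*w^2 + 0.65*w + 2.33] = 0.65 - 4.16*w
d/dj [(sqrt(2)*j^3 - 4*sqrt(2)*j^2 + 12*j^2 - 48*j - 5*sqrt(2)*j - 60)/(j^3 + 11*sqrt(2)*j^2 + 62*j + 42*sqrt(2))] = 2*(2*sqrt(2)*j^4 + 5*j^4 + 48*j^3 + 67*sqrt(2)*j^3 + 140*sqrt(2)*j^2 + 643*j^2 - 336*j + 1164*sqrt(2)*j - 1008*sqrt(2) + 1650)/(j^6 + 22*sqrt(2)*j^5 + 366*j^4 + 1448*sqrt(2)*j^3 + 5692*j^2 + 5208*sqrt(2)*j + 3528)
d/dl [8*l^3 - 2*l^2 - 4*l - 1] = 24*l^2 - 4*l - 4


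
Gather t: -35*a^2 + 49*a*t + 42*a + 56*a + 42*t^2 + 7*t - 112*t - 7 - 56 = -35*a^2 + 98*a + 42*t^2 + t*(49*a - 105) - 63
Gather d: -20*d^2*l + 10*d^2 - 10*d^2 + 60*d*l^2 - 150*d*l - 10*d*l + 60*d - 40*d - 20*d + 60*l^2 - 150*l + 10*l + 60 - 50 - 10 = -20*d^2*l + d*(60*l^2 - 160*l) + 60*l^2 - 140*l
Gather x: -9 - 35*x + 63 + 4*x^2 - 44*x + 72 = 4*x^2 - 79*x + 126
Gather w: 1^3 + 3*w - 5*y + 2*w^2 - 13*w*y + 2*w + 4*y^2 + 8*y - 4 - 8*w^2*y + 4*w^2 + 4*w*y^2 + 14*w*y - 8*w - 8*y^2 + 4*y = w^2*(6 - 8*y) + w*(4*y^2 + y - 3) - 4*y^2 + 7*y - 3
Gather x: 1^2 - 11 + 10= 0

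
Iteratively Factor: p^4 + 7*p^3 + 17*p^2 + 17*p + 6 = (p + 3)*(p^3 + 4*p^2 + 5*p + 2) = (p + 1)*(p + 3)*(p^2 + 3*p + 2) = (p + 1)^2*(p + 3)*(p + 2)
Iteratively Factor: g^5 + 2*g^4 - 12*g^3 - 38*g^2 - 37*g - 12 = (g + 3)*(g^4 - g^3 - 9*g^2 - 11*g - 4) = (g + 1)*(g + 3)*(g^3 - 2*g^2 - 7*g - 4) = (g + 1)^2*(g + 3)*(g^2 - 3*g - 4) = (g + 1)^3*(g + 3)*(g - 4)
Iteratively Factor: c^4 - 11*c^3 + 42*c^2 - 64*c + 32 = (c - 1)*(c^3 - 10*c^2 + 32*c - 32) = (c - 4)*(c - 1)*(c^2 - 6*c + 8) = (c - 4)^2*(c - 1)*(c - 2)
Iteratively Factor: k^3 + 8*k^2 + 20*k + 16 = (k + 2)*(k^2 + 6*k + 8) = (k + 2)*(k + 4)*(k + 2)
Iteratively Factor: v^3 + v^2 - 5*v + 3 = (v - 1)*(v^2 + 2*v - 3) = (v - 1)^2*(v + 3)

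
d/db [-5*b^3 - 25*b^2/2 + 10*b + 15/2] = -15*b^2 - 25*b + 10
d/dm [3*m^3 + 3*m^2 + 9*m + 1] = 9*m^2 + 6*m + 9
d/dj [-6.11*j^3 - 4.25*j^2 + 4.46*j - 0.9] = -18.33*j^2 - 8.5*j + 4.46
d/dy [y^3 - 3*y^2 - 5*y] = 3*y^2 - 6*y - 5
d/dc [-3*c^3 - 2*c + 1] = -9*c^2 - 2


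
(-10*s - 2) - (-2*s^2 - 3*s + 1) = 2*s^2 - 7*s - 3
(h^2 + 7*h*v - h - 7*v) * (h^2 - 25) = h^4 + 7*h^3*v - h^3 - 7*h^2*v - 25*h^2 - 175*h*v + 25*h + 175*v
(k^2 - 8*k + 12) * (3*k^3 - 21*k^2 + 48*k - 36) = 3*k^5 - 45*k^4 + 252*k^3 - 672*k^2 + 864*k - 432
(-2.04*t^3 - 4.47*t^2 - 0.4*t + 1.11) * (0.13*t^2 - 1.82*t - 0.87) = -0.2652*t^5 + 3.1317*t^4 + 9.8582*t^3 + 4.7612*t^2 - 1.6722*t - 0.9657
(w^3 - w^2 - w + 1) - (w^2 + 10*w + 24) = w^3 - 2*w^2 - 11*w - 23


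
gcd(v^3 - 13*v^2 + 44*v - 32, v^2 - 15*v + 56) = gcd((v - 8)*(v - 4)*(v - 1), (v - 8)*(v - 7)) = v - 8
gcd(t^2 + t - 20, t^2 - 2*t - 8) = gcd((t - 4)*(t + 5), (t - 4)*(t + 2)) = t - 4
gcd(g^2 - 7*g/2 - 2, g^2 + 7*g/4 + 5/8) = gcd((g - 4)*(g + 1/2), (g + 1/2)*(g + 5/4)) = g + 1/2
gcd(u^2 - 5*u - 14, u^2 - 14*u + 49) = u - 7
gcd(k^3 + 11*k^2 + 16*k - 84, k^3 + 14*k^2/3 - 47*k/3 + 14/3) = k^2 + 5*k - 14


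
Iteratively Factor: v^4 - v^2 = (v - 1)*(v^3 + v^2) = (v - 1)*(v + 1)*(v^2) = v*(v - 1)*(v + 1)*(v)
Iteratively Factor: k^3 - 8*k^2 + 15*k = (k - 3)*(k^2 - 5*k) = (k - 5)*(k - 3)*(k)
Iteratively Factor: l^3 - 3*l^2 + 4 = (l - 2)*(l^2 - l - 2) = (l - 2)*(l + 1)*(l - 2)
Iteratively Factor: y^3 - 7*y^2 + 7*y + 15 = (y - 3)*(y^2 - 4*y - 5) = (y - 3)*(y + 1)*(y - 5)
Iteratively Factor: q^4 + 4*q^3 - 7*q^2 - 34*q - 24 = (q + 1)*(q^3 + 3*q^2 - 10*q - 24) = (q - 3)*(q + 1)*(q^2 + 6*q + 8) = (q - 3)*(q + 1)*(q + 4)*(q + 2)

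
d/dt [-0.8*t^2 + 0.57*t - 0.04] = 0.57 - 1.6*t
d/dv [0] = 0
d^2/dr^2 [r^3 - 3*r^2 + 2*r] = 6*r - 6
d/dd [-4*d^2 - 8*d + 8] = -8*d - 8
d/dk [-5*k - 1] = -5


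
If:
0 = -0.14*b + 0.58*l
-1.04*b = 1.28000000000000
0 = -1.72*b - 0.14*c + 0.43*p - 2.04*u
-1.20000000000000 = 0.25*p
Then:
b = -1.23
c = 0.378021978021978 - 14.5714285714286*u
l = -0.30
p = -4.80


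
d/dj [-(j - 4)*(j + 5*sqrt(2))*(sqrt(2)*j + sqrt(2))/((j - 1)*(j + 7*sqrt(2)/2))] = 2*(-sqrt(2)*j^4 - 14*j^3 + 2*sqrt(2)*j^3 - 42*sqrt(2)*j^2 + 22*j^2 - 122*j + 70*sqrt(2)*j - 245*sqrt(2) + 12)/(2*j^4 - 4*j^3 + 14*sqrt(2)*j^3 - 28*sqrt(2)*j^2 + 51*j^2 - 98*j + 14*sqrt(2)*j + 49)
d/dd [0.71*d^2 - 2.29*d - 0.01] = 1.42*d - 2.29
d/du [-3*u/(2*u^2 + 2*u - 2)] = 3*(u^2 + 1)/(2*(u^4 + 2*u^3 - u^2 - 2*u + 1))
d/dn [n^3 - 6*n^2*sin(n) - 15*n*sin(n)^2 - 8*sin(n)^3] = -6*n^2*cos(n) + 3*n^2 - 12*n*sin(n) - 15*n*sin(2*n) - 24*sin(n)^2*cos(n) - 15*sin(n)^2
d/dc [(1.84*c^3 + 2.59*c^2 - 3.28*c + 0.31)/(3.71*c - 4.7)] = (13.6528*c^3 - 16.3351*c^2 - 24.346*c + 14.2659)/(13.7641*c^2 - 34.874*c + 22.09)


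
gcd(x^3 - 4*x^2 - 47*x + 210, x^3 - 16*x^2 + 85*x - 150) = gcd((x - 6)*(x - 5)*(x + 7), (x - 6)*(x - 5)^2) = x^2 - 11*x + 30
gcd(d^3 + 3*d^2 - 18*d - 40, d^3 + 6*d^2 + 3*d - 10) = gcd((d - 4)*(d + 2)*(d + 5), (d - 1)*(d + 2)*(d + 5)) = d^2 + 7*d + 10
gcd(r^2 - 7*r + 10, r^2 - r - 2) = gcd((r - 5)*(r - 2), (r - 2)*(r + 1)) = r - 2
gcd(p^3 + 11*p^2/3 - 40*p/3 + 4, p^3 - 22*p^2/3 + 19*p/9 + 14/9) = 1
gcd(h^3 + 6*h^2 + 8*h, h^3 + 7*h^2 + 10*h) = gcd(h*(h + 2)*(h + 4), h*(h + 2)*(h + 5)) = h^2 + 2*h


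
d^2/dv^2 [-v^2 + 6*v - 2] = -2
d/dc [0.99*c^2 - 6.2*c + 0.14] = 1.98*c - 6.2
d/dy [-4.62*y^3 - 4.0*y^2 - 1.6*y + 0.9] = -13.86*y^2 - 8.0*y - 1.6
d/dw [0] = 0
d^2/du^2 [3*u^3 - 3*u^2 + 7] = 18*u - 6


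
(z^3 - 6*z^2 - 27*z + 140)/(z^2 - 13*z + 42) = (z^2 + z - 20)/(z - 6)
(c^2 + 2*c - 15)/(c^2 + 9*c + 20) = (c - 3)/(c + 4)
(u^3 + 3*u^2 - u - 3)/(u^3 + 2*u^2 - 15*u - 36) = (u^2 - 1)/(u^2 - u - 12)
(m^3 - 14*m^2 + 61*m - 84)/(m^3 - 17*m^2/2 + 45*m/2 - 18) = 2*(m - 7)/(2*m - 3)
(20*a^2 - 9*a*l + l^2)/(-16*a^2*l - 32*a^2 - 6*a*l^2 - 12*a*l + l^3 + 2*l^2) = (-20*a^2 + 9*a*l - l^2)/(16*a^2*l + 32*a^2 + 6*a*l^2 + 12*a*l - l^3 - 2*l^2)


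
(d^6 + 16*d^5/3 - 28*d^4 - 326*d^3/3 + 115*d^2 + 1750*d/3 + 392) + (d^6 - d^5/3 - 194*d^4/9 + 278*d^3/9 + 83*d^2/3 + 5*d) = 2*d^6 + 5*d^5 - 446*d^4/9 - 700*d^3/9 + 428*d^2/3 + 1765*d/3 + 392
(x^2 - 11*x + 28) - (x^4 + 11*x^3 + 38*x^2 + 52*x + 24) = -x^4 - 11*x^3 - 37*x^2 - 63*x + 4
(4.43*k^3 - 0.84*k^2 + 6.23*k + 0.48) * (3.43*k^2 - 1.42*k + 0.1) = 15.1949*k^5 - 9.1718*k^4 + 23.0047*k^3 - 7.2842*k^2 - 0.0585999999999999*k + 0.048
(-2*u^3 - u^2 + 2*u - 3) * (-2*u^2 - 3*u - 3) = 4*u^5 + 8*u^4 + 5*u^3 + 3*u^2 + 3*u + 9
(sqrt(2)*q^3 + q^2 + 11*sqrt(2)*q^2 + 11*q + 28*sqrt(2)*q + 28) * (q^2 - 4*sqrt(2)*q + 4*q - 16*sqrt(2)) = sqrt(2)*q^5 - 7*q^4 + 15*sqrt(2)*q^4 - 105*q^3 + 68*sqrt(2)*q^3 - 504*q^2 + 52*sqrt(2)*q^2 - 784*q - 288*sqrt(2)*q - 448*sqrt(2)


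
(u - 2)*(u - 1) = u^2 - 3*u + 2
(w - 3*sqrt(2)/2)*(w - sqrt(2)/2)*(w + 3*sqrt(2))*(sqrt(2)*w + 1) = sqrt(2)*w^4 + 3*w^3 - 19*sqrt(2)*w^2/2 - 3*w/2 + 9*sqrt(2)/2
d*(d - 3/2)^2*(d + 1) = d^4 - 2*d^3 - 3*d^2/4 + 9*d/4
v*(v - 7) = v^2 - 7*v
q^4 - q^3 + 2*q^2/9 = q^2*(q - 2/3)*(q - 1/3)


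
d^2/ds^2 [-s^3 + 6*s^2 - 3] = 12 - 6*s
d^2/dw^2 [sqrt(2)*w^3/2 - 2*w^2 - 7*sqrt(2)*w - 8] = 3*sqrt(2)*w - 4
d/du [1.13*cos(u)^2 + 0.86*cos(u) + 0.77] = -(2.26*cos(u) + 0.86)*sin(u)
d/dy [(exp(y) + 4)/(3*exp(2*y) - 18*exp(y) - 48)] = (-2*(exp(y) - 3)*(exp(y) + 4) + exp(2*y) - 6*exp(y) - 16)*exp(y)/(3*(-exp(2*y) + 6*exp(y) + 16)^2)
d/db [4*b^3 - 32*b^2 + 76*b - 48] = 12*b^2 - 64*b + 76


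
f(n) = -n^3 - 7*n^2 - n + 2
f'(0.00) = -1.00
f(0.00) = 2.00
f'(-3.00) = 14.00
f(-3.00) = -31.00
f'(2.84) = -64.96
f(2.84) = -80.21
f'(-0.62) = 6.53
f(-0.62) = 0.17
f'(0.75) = -13.19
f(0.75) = -3.11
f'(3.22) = -77.19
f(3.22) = -107.19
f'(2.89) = -66.52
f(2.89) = -83.49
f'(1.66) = -32.51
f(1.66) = -23.52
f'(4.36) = -119.07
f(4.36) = -218.31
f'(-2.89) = 14.40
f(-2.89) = -29.44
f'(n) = -3*n^2 - 14*n - 1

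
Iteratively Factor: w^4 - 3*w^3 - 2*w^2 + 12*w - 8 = (w - 1)*(w^3 - 2*w^2 - 4*w + 8) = (w - 1)*(w + 2)*(w^2 - 4*w + 4) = (w - 2)*(w - 1)*(w + 2)*(w - 2)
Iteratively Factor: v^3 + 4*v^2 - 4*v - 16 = (v + 2)*(v^2 + 2*v - 8) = (v - 2)*(v + 2)*(v + 4)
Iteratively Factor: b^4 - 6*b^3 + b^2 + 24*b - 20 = (b + 2)*(b^3 - 8*b^2 + 17*b - 10) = (b - 2)*(b + 2)*(b^2 - 6*b + 5) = (b - 5)*(b - 2)*(b + 2)*(b - 1)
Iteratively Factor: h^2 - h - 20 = (h - 5)*(h + 4)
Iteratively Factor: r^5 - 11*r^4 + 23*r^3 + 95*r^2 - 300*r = (r - 5)*(r^4 - 6*r^3 - 7*r^2 + 60*r) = (r - 5)*(r - 4)*(r^3 - 2*r^2 - 15*r) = (r - 5)*(r - 4)*(r + 3)*(r^2 - 5*r) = (r - 5)^2*(r - 4)*(r + 3)*(r)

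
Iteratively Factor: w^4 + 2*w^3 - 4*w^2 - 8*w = (w)*(w^3 + 2*w^2 - 4*w - 8) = w*(w - 2)*(w^2 + 4*w + 4) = w*(w - 2)*(w + 2)*(w + 2)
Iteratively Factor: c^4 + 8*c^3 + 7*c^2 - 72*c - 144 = (c + 4)*(c^3 + 4*c^2 - 9*c - 36) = (c - 3)*(c + 4)*(c^2 + 7*c + 12) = (c - 3)*(c + 3)*(c + 4)*(c + 4)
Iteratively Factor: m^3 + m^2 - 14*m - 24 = (m + 2)*(m^2 - m - 12) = (m - 4)*(m + 2)*(m + 3)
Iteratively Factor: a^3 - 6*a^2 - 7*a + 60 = (a - 5)*(a^2 - a - 12) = (a - 5)*(a - 4)*(a + 3)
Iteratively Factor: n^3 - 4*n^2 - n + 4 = (n - 1)*(n^2 - 3*n - 4) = (n - 4)*(n - 1)*(n + 1)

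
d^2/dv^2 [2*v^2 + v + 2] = 4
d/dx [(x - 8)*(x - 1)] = 2*x - 9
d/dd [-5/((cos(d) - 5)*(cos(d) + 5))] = -5*sin(2*d)/((cos(d) - 5)^2*(cos(d) + 5)^2)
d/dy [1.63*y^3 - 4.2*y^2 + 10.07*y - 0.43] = 4.89*y^2 - 8.4*y + 10.07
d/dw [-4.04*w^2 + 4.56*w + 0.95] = 4.56 - 8.08*w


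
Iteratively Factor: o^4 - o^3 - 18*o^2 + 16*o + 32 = (o + 4)*(o^3 - 5*o^2 + 2*o + 8) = (o - 2)*(o + 4)*(o^2 - 3*o - 4) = (o - 2)*(o + 1)*(o + 4)*(o - 4)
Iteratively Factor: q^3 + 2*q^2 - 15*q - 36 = (q - 4)*(q^2 + 6*q + 9) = (q - 4)*(q + 3)*(q + 3)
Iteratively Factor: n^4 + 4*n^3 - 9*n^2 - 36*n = (n + 4)*(n^3 - 9*n) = (n + 3)*(n + 4)*(n^2 - 3*n) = (n - 3)*(n + 3)*(n + 4)*(n)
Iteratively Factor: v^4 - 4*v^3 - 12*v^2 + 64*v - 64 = (v + 4)*(v^3 - 8*v^2 + 20*v - 16) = (v - 2)*(v + 4)*(v^2 - 6*v + 8) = (v - 4)*(v - 2)*(v + 4)*(v - 2)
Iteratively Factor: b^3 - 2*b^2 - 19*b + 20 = (b + 4)*(b^2 - 6*b + 5) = (b - 5)*(b + 4)*(b - 1)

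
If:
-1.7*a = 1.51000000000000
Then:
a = -0.89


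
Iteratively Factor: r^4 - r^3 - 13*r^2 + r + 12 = (r - 4)*(r^3 + 3*r^2 - r - 3) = (r - 4)*(r - 1)*(r^2 + 4*r + 3) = (r - 4)*(r - 1)*(r + 3)*(r + 1)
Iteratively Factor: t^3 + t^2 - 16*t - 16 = (t - 4)*(t^2 + 5*t + 4) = (t - 4)*(t + 4)*(t + 1)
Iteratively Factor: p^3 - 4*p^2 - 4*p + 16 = (p - 4)*(p^2 - 4) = (p - 4)*(p - 2)*(p + 2)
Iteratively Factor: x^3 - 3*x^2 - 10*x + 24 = (x + 3)*(x^2 - 6*x + 8) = (x - 2)*(x + 3)*(x - 4)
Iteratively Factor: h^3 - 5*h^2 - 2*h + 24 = (h - 3)*(h^2 - 2*h - 8) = (h - 4)*(h - 3)*(h + 2)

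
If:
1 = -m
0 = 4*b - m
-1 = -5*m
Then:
No Solution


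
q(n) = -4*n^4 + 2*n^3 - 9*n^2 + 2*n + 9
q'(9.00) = -11338.00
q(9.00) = -25488.00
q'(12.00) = -26998.00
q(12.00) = -80751.00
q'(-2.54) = 348.62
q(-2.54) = -253.41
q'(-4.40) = 1560.30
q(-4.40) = -1843.65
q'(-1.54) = 102.39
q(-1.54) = -45.23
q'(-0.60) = 18.42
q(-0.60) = 3.61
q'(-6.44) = 4640.20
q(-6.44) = -7791.56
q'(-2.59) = 366.85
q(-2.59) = -271.30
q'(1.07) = -29.99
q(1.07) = -1.96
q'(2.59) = -282.36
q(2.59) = -191.44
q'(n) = -16*n^3 + 6*n^2 - 18*n + 2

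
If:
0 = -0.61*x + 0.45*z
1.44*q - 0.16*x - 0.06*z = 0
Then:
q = 0.123633879781421*z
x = 0.737704918032787*z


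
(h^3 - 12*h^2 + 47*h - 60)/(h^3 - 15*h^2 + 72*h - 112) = (h^2 - 8*h + 15)/(h^2 - 11*h + 28)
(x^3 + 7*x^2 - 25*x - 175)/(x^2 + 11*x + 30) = (x^2 + 2*x - 35)/(x + 6)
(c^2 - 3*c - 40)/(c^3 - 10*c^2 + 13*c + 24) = (c + 5)/(c^2 - 2*c - 3)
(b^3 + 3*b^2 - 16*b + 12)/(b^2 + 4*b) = (b^3 + 3*b^2 - 16*b + 12)/(b*(b + 4))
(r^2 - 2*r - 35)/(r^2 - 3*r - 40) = (r - 7)/(r - 8)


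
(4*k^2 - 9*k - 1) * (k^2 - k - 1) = 4*k^4 - 13*k^3 + 4*k^2 + 10*k + 1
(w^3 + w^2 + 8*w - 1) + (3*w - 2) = w^3 + w^2 + 11*w - 3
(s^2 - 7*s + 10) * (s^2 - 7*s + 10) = s^4 - 14*s^3 + 69*s^2 - 140*s + 100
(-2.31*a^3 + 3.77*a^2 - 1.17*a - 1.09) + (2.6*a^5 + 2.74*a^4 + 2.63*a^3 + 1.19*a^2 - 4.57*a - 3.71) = 2.6*a^5 + 2.74*a^4 + 0.32*a^3 + 4.96*a^2 - 5.74*a - 4.8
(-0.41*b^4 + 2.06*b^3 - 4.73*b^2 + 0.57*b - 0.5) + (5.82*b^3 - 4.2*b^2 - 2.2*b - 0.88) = -0.41*b^4 + 7.88*b^3 - 8.93*b^2 - 1.63*b - 1.38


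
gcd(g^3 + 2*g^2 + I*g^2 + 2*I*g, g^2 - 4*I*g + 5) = g + I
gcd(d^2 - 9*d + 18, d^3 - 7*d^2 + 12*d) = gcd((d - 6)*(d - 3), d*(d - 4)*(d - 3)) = d - 3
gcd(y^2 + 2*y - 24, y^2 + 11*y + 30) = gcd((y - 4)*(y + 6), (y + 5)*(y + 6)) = y + 6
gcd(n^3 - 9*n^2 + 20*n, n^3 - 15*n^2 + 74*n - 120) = n^2 - 9*n + 20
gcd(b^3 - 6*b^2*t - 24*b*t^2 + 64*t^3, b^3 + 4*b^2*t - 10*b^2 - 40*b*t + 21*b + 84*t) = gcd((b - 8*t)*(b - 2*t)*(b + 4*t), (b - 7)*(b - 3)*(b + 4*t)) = b + 4*t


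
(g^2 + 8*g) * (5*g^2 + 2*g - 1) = 5*g^4 + 42*g^3 + 15*g^2 - 8*g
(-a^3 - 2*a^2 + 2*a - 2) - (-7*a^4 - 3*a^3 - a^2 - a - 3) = 7*a^4 + 2*a^3 - a^2 + 3*a + 1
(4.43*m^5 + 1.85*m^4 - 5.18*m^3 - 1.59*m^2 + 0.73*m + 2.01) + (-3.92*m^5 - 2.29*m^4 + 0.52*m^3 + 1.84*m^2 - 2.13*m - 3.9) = 0.51*m^5 - 0.44*m^4 - 4.66*m^3 + 0.25*m^2 - 1.4*m - 1.89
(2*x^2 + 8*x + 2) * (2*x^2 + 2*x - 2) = 4*x^4 + 20*x^3 + 16*x^2 - 12*x - 4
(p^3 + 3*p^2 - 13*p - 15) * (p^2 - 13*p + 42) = p^5 - 10*p^4 - 10*p^3 + 280*p^2 - 351*p - 630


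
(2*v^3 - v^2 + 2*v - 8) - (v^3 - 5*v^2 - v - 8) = v^3 + 4*v^2 + 3*v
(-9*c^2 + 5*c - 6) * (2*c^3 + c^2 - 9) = -18*c^5 + c^4 - 7*c^3 + 75*c^2 - 45*c + 54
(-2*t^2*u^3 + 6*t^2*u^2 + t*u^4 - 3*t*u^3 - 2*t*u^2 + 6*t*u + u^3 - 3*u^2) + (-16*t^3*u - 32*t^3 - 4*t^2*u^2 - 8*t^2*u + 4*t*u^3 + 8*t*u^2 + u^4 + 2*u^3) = -16*t^3*u - 32*t^3 - 2*t^2*u^3 + 2*t^2*u^2 - 8*t^2*u + t*u^4 + t*u^3 + 6*t*u^2 + 6*t*u + u^4 + 3*u^3 - 3*u^2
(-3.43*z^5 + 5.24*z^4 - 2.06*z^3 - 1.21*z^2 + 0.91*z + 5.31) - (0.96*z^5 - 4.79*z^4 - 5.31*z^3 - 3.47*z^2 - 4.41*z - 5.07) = -4.39*z^5 + 10.03*z^4 + 3.25*z^3 + 2.26*z^2 + 5.32*z + 10.38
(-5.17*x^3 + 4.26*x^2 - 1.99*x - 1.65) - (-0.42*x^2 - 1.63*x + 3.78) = -5.17*x^3 + 4.68*x^2 - 0.36*x - 5.43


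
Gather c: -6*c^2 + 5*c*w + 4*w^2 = -6*c^2 + 5*c*w + 4*w^2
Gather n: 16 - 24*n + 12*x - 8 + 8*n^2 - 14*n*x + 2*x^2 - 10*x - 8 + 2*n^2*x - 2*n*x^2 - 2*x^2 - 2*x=n^2*(2*x + 8) + n*(-2*x^2 - 14*x - 24)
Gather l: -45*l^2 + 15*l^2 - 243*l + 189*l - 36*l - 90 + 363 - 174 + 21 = -30*l^2 - 90*l + 120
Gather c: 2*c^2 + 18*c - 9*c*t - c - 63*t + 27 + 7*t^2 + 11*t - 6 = 2*c^2 + c*(17 - 9*t) + 7*t^2 - 52*t + 21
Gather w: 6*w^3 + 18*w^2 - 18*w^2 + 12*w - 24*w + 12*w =6*w^3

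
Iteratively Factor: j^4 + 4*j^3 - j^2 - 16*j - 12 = (j + 3)*(j^3 + j^2 - 4*j - 4) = (j + 2)*(j + 3)*(j^2 - j - 2) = (j - 2)*(j + 2)*(j + 3)*(j + 1)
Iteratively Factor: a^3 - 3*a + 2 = (a - 1)*(a^2 + a - 2) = (a - 1)^2*(a + 2)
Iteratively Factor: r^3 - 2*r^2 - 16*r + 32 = (r - 4)*(r^2 + 2*r - 8) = (r - 4)*(r - 2)*(r + 4)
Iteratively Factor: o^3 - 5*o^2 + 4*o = (o - 4)*(o^2 - o) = o*(o - 4)*(o - 1)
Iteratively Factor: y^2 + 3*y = (y)*(y + 3)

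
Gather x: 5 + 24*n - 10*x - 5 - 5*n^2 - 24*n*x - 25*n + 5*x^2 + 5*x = -5*n^2 - n + 5*x^2 + x*(-24*n - 5)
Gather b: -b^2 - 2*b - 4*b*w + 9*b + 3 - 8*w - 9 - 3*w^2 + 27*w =-b^2 + b*(7 - 4*w) - 3*w^2 + 19*w - 6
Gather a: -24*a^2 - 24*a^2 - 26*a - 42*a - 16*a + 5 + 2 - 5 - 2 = -48*a^2 - 84*a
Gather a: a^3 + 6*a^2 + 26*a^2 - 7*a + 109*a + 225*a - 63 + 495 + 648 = a^3 + 32*a^2 + 327*a + 1080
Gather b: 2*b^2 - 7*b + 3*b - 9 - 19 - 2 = 2*b^2 - 4*b - 30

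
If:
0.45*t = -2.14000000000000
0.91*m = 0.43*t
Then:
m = -2.25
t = -4.76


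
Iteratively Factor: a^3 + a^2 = (a + 1)*(a^2) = a*(a + 1)*(a)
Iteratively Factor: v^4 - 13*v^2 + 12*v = (v + 4)*(v^3 - 4*v^2 + 3*v) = (v - 1)*(v + 4)*(v^2 - 3*v) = v*(v - 1)*(v + 4)*(v - 3)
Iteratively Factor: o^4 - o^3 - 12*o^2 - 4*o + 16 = (o - 4)*(o^3 + 3*o^2 - 4) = (o - 4)*(o + 2)*(o^2 + o - 2) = (o - 4)*(o - 1)*(o + 2)*(o + 2)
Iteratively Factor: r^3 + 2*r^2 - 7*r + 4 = (r - 1)*(r^2 + 3*r - 4) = (r - 1)^2*(r + 4)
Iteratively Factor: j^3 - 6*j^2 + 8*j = (j)*(j^2 - 6*j + 8) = j*(j - 4)*(j - 2)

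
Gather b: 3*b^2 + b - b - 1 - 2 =3*b^2 - 3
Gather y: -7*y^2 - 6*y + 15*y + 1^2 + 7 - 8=-7*y^2 + 9*y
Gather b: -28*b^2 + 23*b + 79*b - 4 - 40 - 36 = -28*b^2 + 102*b - 80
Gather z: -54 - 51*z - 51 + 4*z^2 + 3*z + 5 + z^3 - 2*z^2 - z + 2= z^3 + 2*z^2 - 49*z - 98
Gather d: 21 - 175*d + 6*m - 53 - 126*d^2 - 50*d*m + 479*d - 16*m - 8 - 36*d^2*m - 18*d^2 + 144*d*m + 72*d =d^2*(-36*m - 144) + d*(94*m + 376) - 10*m - 40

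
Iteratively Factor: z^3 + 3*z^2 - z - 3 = (z + 1)*(z^2 + 2*z - 3) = (z + 1)*(z + 3)*(z - 1)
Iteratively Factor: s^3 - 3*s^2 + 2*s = (s)*(s^2 - 3*s + 2) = s*(s - 2)*(s - 1)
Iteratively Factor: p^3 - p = (p + 1)*(p^2 - p) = (p - 1)*(p + 1)*(p)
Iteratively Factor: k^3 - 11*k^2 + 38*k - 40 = (k - 4)*(k^2 - 7*k + 10) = (k - 4)*(k - 2)*(k - 5)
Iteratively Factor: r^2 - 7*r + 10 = (r - 5)*(r - 2)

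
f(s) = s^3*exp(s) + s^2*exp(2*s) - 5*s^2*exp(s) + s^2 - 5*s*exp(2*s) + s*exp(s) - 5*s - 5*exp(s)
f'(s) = s^3*exp(s) + 2*s^2*exp(2*s) - 2*s^2*exp(s) - 8*s*exp(2*s) - 9*s*exp(s) + 2*s - 5*exp(2*s) - 4*exp(s) - 5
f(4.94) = -6003.72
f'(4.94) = 87013.20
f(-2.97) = 19.72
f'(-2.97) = -11.93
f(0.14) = -7.28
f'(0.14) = -18.86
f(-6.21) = 68.72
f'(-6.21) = -17.95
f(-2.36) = 12.96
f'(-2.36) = -10.16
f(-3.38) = 24.81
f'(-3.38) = -12.90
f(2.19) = -643.00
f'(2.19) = -1236.46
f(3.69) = -8523.17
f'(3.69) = -12252.85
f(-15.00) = 300.00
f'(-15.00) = -35.00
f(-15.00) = 300.00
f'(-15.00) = -35.00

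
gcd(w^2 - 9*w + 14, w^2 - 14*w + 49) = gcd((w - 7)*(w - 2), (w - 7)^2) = w - 7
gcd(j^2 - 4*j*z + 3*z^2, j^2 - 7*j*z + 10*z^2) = 1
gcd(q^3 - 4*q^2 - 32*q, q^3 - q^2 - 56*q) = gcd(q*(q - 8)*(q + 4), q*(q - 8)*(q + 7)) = q^2 - 8*q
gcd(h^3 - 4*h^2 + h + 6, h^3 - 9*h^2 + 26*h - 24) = h^2 - 5*h + 6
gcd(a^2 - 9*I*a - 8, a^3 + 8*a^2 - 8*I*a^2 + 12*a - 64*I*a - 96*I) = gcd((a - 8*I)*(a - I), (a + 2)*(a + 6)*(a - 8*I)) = a - 8*I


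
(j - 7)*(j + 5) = j^2 - 2*j - 35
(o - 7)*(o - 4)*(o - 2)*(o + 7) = o^4 - 6*o^3 - 41*o^2 + 294*o - 392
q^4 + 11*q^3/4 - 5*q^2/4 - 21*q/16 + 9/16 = (q - 1/2)^2*(q + 3/4)*(q + 3)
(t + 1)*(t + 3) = t^2 + 4*t + 3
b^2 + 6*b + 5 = (b + 1)*(b + 5)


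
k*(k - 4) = k^2 - 4*k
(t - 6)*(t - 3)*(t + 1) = t^3 - 8*t^2 + 9*t + 18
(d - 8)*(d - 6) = d^2 - 14*d + 48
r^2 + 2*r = r*(r + 2)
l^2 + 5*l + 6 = (l + 2)*(l + 3)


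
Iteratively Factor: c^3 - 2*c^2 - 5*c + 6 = (c - 3)*(c^2 + c - 2) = (c - 3)*(c + 2)*(c - 1)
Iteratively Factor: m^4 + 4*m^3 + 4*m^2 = (m + 2)*(m^3 + 2*m^2) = m*(m + 2)*(m^2 + 2*m) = m^2*(m + 2)*(m + 2)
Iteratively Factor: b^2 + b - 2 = (b - 1)*(b + 2)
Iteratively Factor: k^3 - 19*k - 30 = (k - 5)*(k^2 + 5*k + 6) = (k - 5)*(k + 3)*(k + 2)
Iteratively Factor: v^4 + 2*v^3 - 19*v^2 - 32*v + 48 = (v + 3)*(v^3 - v^2 - 16*v + 16) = (v - 1)*(v + 3)*(v^2 - 16) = (v - 4)*(v - 1)*(v + 3)*(v + 4)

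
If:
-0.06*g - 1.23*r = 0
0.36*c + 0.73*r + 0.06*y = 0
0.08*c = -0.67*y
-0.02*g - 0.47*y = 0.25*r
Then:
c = 0.00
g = 0.00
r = 0.00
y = 0.00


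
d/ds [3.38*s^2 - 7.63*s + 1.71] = 6.76*s - 7.63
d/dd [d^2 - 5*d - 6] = 2*d - 5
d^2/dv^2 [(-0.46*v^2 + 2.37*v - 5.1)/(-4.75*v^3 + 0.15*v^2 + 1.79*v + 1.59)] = (20.7575*v^6 - 320.83875*v^5 + 1414.42365*v^4 - 50.15742*v^3 - 474.93936*v^2 + 242.71407*v + 46.065486)/(107.171875*v^9 - 10.153125*v^8 - 120.84*v^7 - 99.97425*v^6 + 52.33485*v^5 + 79.56468*v^4 + 27.728596*v^3 - 16.421202*v^2 - 13.575897*v - 4.019679)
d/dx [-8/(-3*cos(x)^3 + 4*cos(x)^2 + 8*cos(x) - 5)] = 8*(9*cos(x)^2 - 8*cos(x) - 8)*sin(x)/(3*cos(x)^3 - 4*cos(x)^2 - 8*cos(x) + 5)^2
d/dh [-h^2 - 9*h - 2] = -2*h - 9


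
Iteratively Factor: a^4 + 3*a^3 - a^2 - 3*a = (a + 1)*(a^3 + 2*a^2 - 3*a) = (a + 1)*(a + 3)*(a^2 - a) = (a - 1)*(a + 1)*(a + 3)*(a)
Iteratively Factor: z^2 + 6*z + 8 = (z + 2)*(z + 4)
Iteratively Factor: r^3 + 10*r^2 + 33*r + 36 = (r + 4)*(r^2 + 6*r + 9) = (r + 3)*(r + 4)*(r + 3)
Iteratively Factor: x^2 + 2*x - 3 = (x + 3)*(x - 1)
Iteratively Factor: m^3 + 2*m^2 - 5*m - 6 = (m + 3)*(m^2 - m - 2) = (m - 2)*(m + 3)*(m + 1)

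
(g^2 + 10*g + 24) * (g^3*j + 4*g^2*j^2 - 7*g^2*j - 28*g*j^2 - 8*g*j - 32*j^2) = g^5*j + 4*g^4*j^2 + 3*g^4*j + 12*g^3*j^2 - 54*g^3*j - 216*g^2*j^2 - 248*g^2*j - 992*g*j^2 - 192*g*j - 768*j^2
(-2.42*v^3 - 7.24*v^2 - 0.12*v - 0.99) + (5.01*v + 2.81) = -2.42*v^3 - 7.24*v^2 + 4.89*v + 1.82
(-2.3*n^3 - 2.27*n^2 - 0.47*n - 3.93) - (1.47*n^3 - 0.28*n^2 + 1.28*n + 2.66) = -3.77*n^3 - 1.99*n^2 - 1.75*n - 6.59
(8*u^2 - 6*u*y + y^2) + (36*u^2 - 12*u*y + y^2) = 44*u^2 - 18*u*y + 2*y^2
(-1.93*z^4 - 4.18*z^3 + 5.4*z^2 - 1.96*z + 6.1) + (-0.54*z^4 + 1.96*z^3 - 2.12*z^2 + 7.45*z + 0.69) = -2.47*z^4 - 2.22*z^3 + 3.28*z^2 + 5.49*z + 6.79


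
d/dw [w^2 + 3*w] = 2*w + 3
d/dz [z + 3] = 1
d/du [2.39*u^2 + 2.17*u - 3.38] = 4.78*u + 2.17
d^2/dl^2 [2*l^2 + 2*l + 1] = 4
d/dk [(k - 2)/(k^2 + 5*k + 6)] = (k^2 + 5*k - (k - 2)*(2*k + 5) + 6)/(k^2 + 5*k + 6)^2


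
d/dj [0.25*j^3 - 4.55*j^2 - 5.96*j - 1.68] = 0.75*j^2 - 9.1*j - 5.96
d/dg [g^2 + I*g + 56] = 2*g + I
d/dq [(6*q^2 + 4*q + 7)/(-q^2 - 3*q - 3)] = (-14*q^2 - 22*q + 9)/(q^4 + 6*q^3 + 15*q^2 + 18*q + 9)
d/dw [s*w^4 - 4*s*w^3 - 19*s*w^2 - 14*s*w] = 2*s*(2*w^3 - 6*w^2 - 19*w - 7)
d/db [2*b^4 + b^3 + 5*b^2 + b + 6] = 8*b^3 + 3*b^2 + 10*b + 1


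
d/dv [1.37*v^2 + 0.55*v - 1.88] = 2.74*v + 0.55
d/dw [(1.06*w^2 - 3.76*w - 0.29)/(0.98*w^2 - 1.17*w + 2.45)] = (2.4446*w^2 + 5.7624*w - 9.5513)/(0.9604*w^4 - 2.2932*w^3 + 6.1709*w^2 - 5.733*w + 6.0025)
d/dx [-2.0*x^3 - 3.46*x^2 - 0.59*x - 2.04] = -6.0*x^2 - 6.92*x - 0.59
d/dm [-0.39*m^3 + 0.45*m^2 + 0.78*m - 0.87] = -1.17*m^2 + 0.9*m + 0.78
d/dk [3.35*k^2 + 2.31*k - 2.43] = 6.7*k + 2.31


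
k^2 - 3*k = k*(k - 3)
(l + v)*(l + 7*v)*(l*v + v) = l^3*v + 8*l^2*v^2 + l^2*v + 7*l*v^3 + 8*l*v^2 + 7*v^3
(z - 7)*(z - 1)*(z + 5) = z^3 - 3*z^2 - 33*z + 35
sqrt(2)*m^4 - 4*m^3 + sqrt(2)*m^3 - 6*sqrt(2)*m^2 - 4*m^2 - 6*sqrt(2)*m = m*(m - 3*sqrt(2))*(m + sqrt(2))*(sqrt(2)*m + sqrt(2))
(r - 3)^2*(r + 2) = r^3 - 4*r^2 - 3*r + 18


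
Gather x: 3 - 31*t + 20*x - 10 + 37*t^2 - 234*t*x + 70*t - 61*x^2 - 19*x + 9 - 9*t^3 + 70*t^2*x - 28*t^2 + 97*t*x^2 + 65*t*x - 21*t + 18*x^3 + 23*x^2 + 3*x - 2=-9*t^3 + 9*t^2 + 18*t + 18*x^3 + x^2*(97*t - 38) + x*(70*t^2 - 169*t + 4)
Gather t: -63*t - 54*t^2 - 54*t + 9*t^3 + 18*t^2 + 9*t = 9*t^3 - 36*t^2 - 108*t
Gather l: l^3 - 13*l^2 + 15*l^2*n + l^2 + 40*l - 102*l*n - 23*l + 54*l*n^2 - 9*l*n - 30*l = l^3 + l^2*(15*n - 12) + l*(54*n^2 - 111*n - 13)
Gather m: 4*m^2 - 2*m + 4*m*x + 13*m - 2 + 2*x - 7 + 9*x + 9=4*m^2 + m*(4*x + 11) + 11*x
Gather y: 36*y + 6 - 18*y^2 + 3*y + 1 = -18*y^2 + 39*y + 7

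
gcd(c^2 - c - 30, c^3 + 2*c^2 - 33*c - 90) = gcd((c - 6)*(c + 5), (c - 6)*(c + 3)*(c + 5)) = c^2 - c - 30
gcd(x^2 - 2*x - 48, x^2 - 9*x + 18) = 1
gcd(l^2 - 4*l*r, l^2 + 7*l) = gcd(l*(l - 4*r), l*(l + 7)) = l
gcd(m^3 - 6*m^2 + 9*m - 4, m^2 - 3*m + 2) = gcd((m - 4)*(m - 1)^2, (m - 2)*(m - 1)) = m - 1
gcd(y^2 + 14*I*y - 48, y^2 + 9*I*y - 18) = y + 6*I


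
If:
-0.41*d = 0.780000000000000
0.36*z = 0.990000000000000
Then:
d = -1.90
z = 2.75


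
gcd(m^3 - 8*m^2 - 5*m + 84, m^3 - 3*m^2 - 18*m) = m + 3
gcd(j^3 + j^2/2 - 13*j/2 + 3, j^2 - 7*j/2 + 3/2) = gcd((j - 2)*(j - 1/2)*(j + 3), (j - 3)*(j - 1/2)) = j - 1/2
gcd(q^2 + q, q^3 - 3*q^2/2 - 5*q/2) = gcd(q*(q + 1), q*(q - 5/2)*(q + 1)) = q^2 + q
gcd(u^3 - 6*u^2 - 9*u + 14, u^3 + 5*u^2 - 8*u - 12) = 1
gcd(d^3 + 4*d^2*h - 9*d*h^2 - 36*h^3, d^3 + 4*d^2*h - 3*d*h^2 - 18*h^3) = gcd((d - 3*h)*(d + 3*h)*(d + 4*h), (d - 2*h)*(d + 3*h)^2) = d + 3*h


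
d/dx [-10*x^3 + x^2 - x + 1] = -30*x^2 + 2*x - 1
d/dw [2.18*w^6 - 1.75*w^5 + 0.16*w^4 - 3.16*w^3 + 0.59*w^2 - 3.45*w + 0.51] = 13.08*w^5 - 8.75*w^4 + 0.64*w^3 - 9.48*w^2 + 1.18*w - 3.45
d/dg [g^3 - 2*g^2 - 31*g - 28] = 3*g^2 - 4*g - 31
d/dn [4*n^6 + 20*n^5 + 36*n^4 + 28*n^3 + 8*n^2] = 4*n*(6*n^4 + 25*n^3 + 36*n^2 + 21*n + 4)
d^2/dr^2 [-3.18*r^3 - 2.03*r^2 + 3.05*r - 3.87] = -19.08*r - 4.06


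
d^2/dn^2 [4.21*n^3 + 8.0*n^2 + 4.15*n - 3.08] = 25.26*n + 16.0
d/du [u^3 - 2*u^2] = u*(3*u - 4)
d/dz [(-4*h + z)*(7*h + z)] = 3*h + 2*z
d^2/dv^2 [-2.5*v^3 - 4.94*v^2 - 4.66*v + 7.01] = -15.0*v - 9.88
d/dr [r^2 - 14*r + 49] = 2*r - 14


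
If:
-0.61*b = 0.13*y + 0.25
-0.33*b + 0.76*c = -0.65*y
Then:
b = -0.213114754098361*y - 0.409836065573771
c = -0.947799827437446*y - 0.177955133735979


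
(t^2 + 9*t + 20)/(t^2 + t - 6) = (t^2 + 9*t + 20)/(t^2 + t - 6)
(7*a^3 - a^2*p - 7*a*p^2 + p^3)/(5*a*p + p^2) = (7*a^3 - a^2*p - 7*a*p^2 + p^3)/(p*(5*a + p))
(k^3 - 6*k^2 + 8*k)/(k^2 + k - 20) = k*(k - 2)/(k + 5)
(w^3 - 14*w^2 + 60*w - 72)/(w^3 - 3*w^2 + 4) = (w^2 - 12*w + 36)/(w^2 - w - 2)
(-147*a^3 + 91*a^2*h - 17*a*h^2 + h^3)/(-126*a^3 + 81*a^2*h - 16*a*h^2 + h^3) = (7*a - h)/(6*a - h)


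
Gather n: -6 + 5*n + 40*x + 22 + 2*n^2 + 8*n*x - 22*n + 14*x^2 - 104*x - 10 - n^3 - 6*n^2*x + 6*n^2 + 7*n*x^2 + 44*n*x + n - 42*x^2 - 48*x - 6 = -n^3 + n^2*(8 - 6*x) + n*(7*x^2 + 52*x - 16) - 28*x^2 - 112*x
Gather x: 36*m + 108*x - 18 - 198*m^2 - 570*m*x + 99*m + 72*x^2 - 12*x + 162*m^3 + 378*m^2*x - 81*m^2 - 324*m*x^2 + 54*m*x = 162*m^3 - 279*m^2 + 135*m + x^2*(72 - 324*m) + x*(378*m^2 - 516*m + 96) - 18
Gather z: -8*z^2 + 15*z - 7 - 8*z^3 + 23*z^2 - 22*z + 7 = -8*z^3 + 15*z^2 - 7*z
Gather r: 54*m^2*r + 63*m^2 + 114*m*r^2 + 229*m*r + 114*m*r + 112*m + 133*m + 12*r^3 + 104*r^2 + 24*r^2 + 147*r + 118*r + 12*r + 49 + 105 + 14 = 63*m^2 + 245*m + 12*r^3 + r^2*(114*m + 128) + r*(54*m^2 + 343*m + 277) + 168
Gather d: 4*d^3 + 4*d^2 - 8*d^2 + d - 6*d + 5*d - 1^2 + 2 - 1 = 4*d^3 - 4*d^2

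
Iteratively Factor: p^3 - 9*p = (p - 3)*(p^2 + 3*p) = (p - 3)*(p + 3)*(p)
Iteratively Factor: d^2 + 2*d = (d)*(d + 2)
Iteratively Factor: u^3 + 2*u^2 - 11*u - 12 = (u - 3)*(u^2 + 5*u + 4) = (u - 3)*(u + 1)*(u + 4)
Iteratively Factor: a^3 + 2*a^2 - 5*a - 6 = (a - 2)*(a^2 + 4*a + 3) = (a - 2)*(a + 1)*(a + 3)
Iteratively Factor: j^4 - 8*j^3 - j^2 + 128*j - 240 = (j - 3)*(j^3 - 5*j^2 - 16*j + 80) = (j - 3)*(j + 4)*(j^2 - 9*j + 20) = (j - 5)*(j - 3)*(j + 4)*(j - 4)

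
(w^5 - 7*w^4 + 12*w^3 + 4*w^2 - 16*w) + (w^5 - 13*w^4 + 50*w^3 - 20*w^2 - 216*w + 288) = 2*w^5 - 20*w^4 + 62*w^3 - 16*w^2 - 232*w + 288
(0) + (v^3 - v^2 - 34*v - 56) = v^3 - v^2 - 34*v - 56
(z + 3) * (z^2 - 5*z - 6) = z^3 - 2*z^2 - 21*z - 18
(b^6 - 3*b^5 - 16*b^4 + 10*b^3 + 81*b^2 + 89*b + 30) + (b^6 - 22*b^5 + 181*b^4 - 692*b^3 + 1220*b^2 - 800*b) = 2*b^6 - 25*b^5 + 165*b^4 - 682*b^3 + 1301*b^2 - 711*b + 30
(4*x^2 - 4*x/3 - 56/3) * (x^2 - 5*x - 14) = 4*x^4 - 64*x^3/3 - 68*x^2 + 112*x + 784/3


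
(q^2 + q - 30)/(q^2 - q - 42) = (q - 5)/(q - 7)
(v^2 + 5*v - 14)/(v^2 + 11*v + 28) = (v - 2)/(v + 4)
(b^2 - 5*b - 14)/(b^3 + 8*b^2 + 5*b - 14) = (b - 7)/(b^2 + 6*b - 7)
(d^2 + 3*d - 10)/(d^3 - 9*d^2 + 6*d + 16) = (d + 5)/(d^2 - 7*d - 8)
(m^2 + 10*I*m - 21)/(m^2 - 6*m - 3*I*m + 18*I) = (m^2 + 10*I*m - 21)/(m^2 - 6*m - 3*I*m + 18*I)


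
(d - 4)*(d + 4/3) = d^2 - 8*d/3 - 16/3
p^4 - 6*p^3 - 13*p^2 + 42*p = p*(p - 7)*(p - 2)*(p + 3)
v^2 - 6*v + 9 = (v - 3)^2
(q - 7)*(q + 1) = q^2 - 6*q - 7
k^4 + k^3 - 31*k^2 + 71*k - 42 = (k - 3)*(k - 2)*(k - 1)*(k + 7)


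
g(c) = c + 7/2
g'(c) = 1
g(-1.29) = 2.21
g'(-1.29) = 1.00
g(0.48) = 3.98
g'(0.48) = 1.00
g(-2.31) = 1.19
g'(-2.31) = 1.00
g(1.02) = 4.52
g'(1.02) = 1.00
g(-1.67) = 1.83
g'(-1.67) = 1.00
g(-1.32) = 2.18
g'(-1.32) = 1.00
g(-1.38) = 2.12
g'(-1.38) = 1.00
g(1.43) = 4.93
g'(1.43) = 1.00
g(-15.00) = -11.50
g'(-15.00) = 1.00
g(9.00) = 12.50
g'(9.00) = 1.00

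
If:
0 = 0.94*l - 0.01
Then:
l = 0.01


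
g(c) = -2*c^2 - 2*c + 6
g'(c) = -4*c - 2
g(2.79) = -15.15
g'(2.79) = -13.16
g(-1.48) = 4.58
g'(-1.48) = 3.92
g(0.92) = 2.47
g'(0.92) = -5.68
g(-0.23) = 6.35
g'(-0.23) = -1.08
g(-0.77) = 6.35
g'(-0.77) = 1.08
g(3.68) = -28.44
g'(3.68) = -16.72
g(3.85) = -31.34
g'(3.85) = -17.40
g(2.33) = -9.52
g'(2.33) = -11.32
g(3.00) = -18.00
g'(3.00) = -14.00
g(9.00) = -174.00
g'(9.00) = -38.00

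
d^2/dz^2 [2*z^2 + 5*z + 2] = 4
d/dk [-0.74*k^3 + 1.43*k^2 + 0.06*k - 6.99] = -2.22*k^2 + 2.86*k + 0.06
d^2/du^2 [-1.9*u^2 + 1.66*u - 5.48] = -3.80000000000000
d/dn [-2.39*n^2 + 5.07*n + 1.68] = 5.07 - 4.78*n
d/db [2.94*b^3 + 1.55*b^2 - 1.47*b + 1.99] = 8.82*b^2 + 3.1*b - 1.47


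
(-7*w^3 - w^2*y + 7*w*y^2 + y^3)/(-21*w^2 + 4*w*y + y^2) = (-w^2 + y^2)/(-3*w + y)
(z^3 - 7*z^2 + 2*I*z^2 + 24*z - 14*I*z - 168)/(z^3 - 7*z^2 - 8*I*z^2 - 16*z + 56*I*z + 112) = (z + 6*I)/(z - 4*I)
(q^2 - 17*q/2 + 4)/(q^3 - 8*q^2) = (q - 1/2)/q^2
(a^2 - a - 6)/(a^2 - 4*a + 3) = (a + 2)/(a - 1)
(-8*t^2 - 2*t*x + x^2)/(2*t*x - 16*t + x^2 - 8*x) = (-4*t + x)/(x - 8)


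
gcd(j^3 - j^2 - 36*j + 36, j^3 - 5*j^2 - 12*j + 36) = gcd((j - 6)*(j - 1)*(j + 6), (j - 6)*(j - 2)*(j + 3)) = j - 6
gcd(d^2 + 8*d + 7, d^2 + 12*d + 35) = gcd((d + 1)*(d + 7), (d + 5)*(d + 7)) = d + 7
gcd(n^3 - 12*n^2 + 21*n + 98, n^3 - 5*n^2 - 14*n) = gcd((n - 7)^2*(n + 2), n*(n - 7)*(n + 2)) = n^2 - 5*n - 14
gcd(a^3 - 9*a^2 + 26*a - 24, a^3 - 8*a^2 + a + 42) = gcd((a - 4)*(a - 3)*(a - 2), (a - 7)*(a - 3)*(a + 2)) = a - 3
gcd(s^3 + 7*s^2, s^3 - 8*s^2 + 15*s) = s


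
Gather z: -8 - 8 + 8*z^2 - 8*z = 8*z^2 - 8*z - 16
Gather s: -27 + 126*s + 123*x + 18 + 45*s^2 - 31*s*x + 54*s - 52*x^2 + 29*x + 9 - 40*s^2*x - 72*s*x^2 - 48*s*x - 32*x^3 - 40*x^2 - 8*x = s^2*(45 - 40*x) + s*(-72*x^2 - 79*x + 180) - 32*x^3 - 92*x^2 + 144*x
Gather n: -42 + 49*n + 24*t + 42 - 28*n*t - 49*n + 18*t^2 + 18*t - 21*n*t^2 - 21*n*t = n*(-21*t^2 - 49*t) + 18*t^2 + 42*t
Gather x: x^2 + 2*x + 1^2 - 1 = x^2 + 2*x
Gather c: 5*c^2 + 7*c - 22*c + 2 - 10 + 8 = 5*c^2 - 15*c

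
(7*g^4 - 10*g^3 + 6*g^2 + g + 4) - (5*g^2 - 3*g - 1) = 7*g^4 - 10*g^3 + g^2 + 4*g + 5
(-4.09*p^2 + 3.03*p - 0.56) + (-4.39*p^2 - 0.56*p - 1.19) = -8.48*p^2 + 2.47*p - 1.75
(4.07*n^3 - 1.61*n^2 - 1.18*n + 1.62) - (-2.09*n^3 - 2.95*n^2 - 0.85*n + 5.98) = 6.16*n^3 + 1.34*n^2 - 0.33*n - 4.36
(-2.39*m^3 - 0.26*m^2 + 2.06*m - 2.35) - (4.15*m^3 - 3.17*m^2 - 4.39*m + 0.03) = -6.54*m^3 + 2.91*m^2 + 6.45*m - 2.38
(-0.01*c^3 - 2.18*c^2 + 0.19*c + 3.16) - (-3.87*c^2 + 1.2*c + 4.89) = -0.01*c^3 + 1.69*c^2 - 1.01*c - 1.73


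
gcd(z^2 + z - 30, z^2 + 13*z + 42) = z + 6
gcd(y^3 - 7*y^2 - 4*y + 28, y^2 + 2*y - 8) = y - 2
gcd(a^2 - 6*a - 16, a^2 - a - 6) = a + 2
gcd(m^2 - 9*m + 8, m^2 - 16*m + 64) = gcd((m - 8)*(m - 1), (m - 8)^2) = m - 8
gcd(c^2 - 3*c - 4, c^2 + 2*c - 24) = c - 4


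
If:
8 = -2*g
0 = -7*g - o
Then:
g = -4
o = 28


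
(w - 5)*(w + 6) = w^2 + w - 30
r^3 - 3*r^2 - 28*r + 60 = (r - 6)*(r - 2)*(r + 5)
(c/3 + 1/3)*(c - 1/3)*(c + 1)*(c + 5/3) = c^4/3 + 10*c^3/9 + 28*c^2/27 + 2*c/27 - 5/27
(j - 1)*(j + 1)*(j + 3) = j^3 + 3*j^2 - j - 3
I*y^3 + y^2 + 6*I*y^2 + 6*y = y*(y + 6)*(I*y + 1)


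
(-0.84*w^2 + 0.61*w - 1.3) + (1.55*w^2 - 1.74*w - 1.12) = 0.71*w^2 - 1.13*w - 2.42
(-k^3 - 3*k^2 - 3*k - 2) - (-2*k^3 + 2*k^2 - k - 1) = k^3 - 5*k^2 - 2*k - 1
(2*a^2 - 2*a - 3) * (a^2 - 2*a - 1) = 2*a^4 - 6*a^3 - a^2 + 8*a + 3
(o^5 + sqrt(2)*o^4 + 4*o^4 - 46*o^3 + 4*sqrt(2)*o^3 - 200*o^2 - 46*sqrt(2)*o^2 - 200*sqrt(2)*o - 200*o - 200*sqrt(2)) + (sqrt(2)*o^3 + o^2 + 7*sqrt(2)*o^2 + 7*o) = o^5 + sqrt(2)*o^4 + 4*o^4 - 46*o^3 + 5*sqrt(2)*o^3 - 199*o^2 - 39*sqrt(2)*o^2 - 200*sqrt(2)*o - 193*o - 200*sqrt(2)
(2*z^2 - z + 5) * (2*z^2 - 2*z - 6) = 4*z^4 - 6*z^3 - 4*z - 30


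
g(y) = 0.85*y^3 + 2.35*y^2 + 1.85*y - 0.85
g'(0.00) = 1.85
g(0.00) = -0.85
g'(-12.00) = 312.65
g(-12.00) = -1153.45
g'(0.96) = 8.71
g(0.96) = 3.84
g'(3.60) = 51.82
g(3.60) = 75.92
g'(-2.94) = 10.07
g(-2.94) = -7.58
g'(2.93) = 37.51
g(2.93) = 46.13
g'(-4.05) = 24.64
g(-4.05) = -26.26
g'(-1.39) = 0.24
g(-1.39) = -1.16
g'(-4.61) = 34.38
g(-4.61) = -42.71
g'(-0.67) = -0.15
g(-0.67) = -1.29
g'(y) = 2.55*y^2 + 4.7*y + 1.85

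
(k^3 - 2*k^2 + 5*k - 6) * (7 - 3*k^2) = -3*k^5 + 6*k^4 - 8*k^3 + 4*k^2 + 35*k - 42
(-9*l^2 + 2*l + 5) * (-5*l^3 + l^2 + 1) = 45*l^5 - 19*l^4 - 23*l^3 - 4*l^2 + 2*l + 5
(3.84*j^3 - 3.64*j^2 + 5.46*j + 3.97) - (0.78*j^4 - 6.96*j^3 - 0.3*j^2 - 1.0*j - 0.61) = -0.78*j^4 + 10.8*j^3 - 3.34*j^2 + 6.46*j + 4.58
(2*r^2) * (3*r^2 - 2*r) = 6*r^4 - 4*r^3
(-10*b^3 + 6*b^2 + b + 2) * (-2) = 20*b^3 - 12*b^2 - 2*b - 4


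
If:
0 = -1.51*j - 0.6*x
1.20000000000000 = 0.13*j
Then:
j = 9.23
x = -23.23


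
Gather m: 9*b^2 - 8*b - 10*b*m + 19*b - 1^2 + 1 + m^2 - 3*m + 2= 9*b^2 + 11*b + m^2 + m*(-10*b - 3) + 2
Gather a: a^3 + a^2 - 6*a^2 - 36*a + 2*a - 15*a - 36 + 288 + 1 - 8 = a^3 - 5*a^2 - 49*a + 245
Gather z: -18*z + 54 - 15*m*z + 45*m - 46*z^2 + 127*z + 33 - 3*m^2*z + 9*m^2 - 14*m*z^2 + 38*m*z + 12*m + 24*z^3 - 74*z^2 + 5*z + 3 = 9*m^2 + 57*m + 24*z^3 + z^2*(-14*m - 120) + z*(-3*m^2 + 23*m + 114) + 90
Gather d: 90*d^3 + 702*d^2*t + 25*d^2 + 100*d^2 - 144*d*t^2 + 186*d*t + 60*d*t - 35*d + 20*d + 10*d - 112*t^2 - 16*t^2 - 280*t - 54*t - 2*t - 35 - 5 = 90*d^3 + d^2*(702*t + 125) + d*(-144*t^2 + 246*t - 5) - 128*t^2 - 336*t - 40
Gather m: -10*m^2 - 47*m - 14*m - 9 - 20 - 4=-10*m^2 - 61*m - 33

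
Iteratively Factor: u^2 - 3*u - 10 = (u - 5)*(u + 2)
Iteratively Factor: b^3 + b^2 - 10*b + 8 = (b + 4)*(b^2 - 3*b + 2) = (b - 1)*(b + 4)*(b - 2)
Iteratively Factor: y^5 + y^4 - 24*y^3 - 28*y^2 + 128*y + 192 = (y + 4)*(y^4 - 3*y^3 - 12*y^2 + 20*y + 48) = (y - 3)*(y + 4)*(y^3 - 12*y - 16) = (y - 3)*(y + 2)*(y + 4)*(y^2 - 2*y - 8) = (y - 4)*(y - 3)*(y + 2)*(y + 4)*(y + 2)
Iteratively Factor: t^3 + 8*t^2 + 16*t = (t + 4)*(t^2 + 4*t) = (t + 4)^2*(t)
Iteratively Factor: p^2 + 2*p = (p + 2)*(p)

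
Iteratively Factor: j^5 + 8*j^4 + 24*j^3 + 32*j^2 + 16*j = (j + 2)*(j^4 + 6*j^3 + 12*j^2 + 8*j) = (j + 2)^2*(j^3 + 4*j^2 + 4*j) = (j + 2)^3*(j^2 + 2*j) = (j + 2)^4*(j)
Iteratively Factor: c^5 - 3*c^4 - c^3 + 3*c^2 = (c - 3)*(c^4 - c^2) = (c - 3)*(c + 1)*(c^3 - c^2) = c*(c - 3)*(c + 1)*(c^2 - c) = c^2*(c - 3)*(c + 1)*(c - 1)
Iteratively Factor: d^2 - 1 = (d - 1)*(d + 1)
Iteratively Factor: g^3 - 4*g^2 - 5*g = (g + 1)*(g^2 - 5*g) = (g - 5)*(g + 1)*(g)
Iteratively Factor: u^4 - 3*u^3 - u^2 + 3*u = (u - 3)*(u^3 - u) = u*(u - 3)*(u^2 - 1) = u*(u - 3)*(u - 1)*(u + 1)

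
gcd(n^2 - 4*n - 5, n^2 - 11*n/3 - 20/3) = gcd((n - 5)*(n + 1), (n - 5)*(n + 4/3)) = n - 5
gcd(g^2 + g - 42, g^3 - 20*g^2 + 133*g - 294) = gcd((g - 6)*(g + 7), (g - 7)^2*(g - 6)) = g - 6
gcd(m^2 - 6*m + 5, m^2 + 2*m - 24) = 1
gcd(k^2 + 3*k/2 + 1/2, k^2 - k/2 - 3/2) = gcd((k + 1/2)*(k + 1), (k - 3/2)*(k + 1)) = k + 1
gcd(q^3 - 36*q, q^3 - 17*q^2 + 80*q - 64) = 1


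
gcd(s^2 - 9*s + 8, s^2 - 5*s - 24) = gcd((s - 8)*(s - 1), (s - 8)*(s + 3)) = s - 8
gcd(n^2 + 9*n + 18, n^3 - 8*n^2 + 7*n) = 1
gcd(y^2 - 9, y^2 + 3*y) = y + 3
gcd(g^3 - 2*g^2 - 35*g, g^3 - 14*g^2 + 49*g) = g^2 - 7*g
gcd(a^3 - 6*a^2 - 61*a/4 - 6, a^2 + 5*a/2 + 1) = a + 1/2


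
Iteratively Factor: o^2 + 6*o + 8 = (o + 2)*(o + 4)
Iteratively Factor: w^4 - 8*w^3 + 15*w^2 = (w - 5)*(w^3 - 3*w^2) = w*(w - 5)*(w^2 - 3*w) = w*(w - 5)*(w - 3)*(w)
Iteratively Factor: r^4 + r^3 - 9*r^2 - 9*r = (r)*(r^3 + r^2 - 9*r - 9) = r*(r + 1)*(r^2 - 9) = r*(r + 1)*(r + 3)*(r - 3)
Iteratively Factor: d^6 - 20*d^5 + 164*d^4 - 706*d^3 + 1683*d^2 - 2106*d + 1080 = (d - 4)*(d^5 - 16*d^4 + 100*d^3 - 306*d^2 + 459*d - 270) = (d - 4)*(d - 3)*(d^4 - 13*d^3 + 61*d^2 - 123*d + 90) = (d - 5)*(d - 4)*(d - 3)*(d^3 - 8*d^2 + 21*d - 18) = (d - 5)*(d - 4)*(d - 3)*(d - 2)*(d^2 - 6*d + 9) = (d - 5)*(d - 4)*(d - 3)^2*(d - 2)*(d - 3)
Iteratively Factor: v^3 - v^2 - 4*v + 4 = (v - 2)*(v^2 + v - 2) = (v - 2)*(v + 2)*(v - 1)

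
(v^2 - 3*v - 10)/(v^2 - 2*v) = (v^2 - 3*v - 10)/(v*(v - 2))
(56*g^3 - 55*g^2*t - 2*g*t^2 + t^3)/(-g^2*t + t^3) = (-56*g^2 - g*t + t^2)/(t*(g + t))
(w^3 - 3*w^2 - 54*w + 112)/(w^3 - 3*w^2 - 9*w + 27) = (w^3 - 3*w^2 - 54*w + 112)/(w^3 - 3*w^2 - 9*w + 27)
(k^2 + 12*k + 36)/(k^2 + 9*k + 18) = (k + 6)/(k + 3)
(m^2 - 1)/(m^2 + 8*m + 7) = (m - 1)/(m + 7)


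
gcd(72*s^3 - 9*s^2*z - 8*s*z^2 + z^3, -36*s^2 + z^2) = 1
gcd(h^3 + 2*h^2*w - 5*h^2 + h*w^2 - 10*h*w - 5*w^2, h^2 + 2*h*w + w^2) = h^2 + 2*h*w + w^2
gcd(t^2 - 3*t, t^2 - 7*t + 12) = t - 3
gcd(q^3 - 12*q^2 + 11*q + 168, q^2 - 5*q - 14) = q - 7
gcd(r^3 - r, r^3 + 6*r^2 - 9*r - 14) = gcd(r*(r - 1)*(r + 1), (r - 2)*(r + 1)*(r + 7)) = r + 1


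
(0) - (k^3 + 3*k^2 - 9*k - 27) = -k^3 - 3*k^2 + 9*k + 27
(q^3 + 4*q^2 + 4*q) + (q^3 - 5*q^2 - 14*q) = 2*q^3 - q^2 - 10*q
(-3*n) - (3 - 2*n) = -n - 3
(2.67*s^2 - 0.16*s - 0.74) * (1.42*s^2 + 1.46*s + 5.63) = 3.7914*s^4 + 3.671*s^3 + 13.7477*s^2 - 1.9812*s - 4.1662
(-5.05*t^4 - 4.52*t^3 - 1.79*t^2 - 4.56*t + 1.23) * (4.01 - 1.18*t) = 5.959*t^5 - 14.9169*t^4 - 16.013*t^3 - 1.7971*t^2 - 19.737*t + 4.9323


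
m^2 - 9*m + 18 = (m - 6)*(m - 3)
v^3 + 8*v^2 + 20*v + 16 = (v + 2)^2*(v + 4)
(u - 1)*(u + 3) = u^2 + 2*u - 3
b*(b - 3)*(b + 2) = b^3 - b^2 - 6*b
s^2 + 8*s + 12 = (s + 2)*(s + 6)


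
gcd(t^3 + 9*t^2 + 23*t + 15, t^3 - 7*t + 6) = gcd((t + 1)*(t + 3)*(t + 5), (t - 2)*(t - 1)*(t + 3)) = t + 3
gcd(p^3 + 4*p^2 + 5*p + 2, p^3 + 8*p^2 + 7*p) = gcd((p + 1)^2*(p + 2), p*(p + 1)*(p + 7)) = p + 1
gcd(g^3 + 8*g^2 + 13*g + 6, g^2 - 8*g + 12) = 1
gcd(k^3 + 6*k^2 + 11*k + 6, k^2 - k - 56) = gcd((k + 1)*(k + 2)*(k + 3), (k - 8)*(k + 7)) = 1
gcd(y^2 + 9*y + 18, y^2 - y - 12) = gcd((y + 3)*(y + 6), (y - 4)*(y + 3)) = y + 3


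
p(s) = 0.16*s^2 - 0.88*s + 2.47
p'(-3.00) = -1.84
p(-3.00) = 6.55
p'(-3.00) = -1.84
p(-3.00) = 6.55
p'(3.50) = 0.24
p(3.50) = 1.35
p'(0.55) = -0.70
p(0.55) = 2.03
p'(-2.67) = -1.73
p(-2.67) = 5.96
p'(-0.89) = -1.16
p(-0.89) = 3.38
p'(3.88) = 0.36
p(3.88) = 1.46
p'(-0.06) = -0.90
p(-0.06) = 2.52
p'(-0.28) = -0.97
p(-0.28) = 2.73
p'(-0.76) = -1.12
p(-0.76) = 3.23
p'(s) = 0.32*s - 0.88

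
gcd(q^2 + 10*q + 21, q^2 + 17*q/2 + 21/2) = q + 7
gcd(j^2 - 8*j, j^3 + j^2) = j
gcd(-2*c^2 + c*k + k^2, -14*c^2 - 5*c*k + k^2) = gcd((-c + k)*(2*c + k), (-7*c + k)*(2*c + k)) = 2*c + k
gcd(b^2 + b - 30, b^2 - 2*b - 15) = b - 5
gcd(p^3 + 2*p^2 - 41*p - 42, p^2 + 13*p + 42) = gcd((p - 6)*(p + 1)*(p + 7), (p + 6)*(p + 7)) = p + 7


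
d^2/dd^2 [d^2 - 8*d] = 2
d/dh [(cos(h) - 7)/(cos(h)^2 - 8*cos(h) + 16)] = (cos(h) - 10)*sin(h)/(cos(h) - 4)^3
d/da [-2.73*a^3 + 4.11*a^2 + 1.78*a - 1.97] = -8.19*a^2 + 8.22*a + 1.78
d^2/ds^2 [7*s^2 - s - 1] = 14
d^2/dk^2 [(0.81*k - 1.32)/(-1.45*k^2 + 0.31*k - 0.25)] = (-(0.81*k - 1.32)*(2.9*k - 0.31)*(5.8*k - 0.62) + (7.047*k - 4.3302)*(1.45*k^2 - 0.31*k + 0.25))/(1.45*k^2 - 0.31*k + 0.25)^3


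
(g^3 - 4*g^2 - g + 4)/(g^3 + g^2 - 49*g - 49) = (g^2 - 5*g + 4)/(g^2 - 49)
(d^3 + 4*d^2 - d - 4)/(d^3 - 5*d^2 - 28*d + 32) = (d + 1)/(d - 8)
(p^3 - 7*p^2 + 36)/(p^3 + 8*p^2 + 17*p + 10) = (p^2 - 9*p + 18)/(p^2 + 6*p + 5)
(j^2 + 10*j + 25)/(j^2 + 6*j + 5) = (j + 5)/(j + 1)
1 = 1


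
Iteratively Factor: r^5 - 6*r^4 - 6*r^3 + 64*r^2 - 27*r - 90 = (r - 3)*(r^4 - 3*r^3 - 15*r^2 + 19*r + 30) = (r - 3)*(r - 2)*(r^3 - r^2 - 17*r - 15) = (r - 3)*(r - 2)*(r + 3)*(r^2 - 4*r - 5) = (r - 3)*(r - 2)*(r + 1)*(r + 3)*(r - 5)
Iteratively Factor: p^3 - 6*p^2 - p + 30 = (p - 3)*(p^2 - 3*p - 10) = (p - 5)*(p - 3)*(p + 2)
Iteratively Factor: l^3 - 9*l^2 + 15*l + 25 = (l + 1)*(l^2 - 10*l + 25) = (l - 5)*(l + 1)*(l - 5)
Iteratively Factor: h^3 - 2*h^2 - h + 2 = (h - 2)*(h^2 - 1) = (h - 2)*(h - 1)*(h + 1)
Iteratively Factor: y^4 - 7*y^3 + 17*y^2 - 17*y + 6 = (y - 1)*(y^3 - 6*y^2 + 11*y - 6) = (y - 1)^2*(y^2 - 5*y + 6) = (y - 3)*(y - 1)^2*(y - 2)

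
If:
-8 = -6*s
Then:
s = 4/3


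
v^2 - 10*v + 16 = (v - 8)*(v - 2)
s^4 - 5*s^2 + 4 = (s - 2)*(s - 1)*(s + 1)*(s + 2)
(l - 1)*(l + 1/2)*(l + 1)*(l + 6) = l^4 + 13*l^3/2 + 2*l^2 - 13*l/2 - 3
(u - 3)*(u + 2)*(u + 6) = u^3 + 5*u^2 - 12*u - 36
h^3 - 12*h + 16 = (h - 2)^2*(h + 4)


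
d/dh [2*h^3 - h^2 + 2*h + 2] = 6*h^2 - 2*h + 2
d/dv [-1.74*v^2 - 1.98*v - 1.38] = -3.48*v - 1.98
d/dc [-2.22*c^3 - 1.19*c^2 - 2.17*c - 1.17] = -6.66*c^2 - 2.38*c - 2.17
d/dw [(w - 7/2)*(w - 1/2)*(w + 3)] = 3*w^2 - 2*w - 41/4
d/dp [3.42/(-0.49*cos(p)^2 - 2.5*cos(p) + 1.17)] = -(3.3516*cos(p) + 8.55)*sin(p)/(0.49*cos(p)^2 + 2.5*cos(p) - 1.17)^2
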